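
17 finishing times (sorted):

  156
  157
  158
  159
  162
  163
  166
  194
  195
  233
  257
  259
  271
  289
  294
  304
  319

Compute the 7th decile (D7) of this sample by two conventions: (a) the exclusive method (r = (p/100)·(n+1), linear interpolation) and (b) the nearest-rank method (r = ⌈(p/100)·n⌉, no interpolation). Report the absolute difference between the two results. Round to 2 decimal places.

7.20

n = 17.
(a) r = 12.6; between ranks 12 (259) and 13 (271): 266.2.
(b) the nearest-rank method: rank 12 → 259.
|266.2 − 259| = 7.2.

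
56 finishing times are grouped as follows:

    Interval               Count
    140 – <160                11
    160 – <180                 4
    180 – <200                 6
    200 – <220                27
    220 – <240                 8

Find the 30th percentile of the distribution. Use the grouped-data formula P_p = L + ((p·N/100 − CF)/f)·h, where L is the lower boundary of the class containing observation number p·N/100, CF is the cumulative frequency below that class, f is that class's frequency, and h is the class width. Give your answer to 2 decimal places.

N = 56; target position k = 30/100 · 56 = 16.8.
Cumulative frequencies: 11, 15, 21, 48, 56.
Observation 16.8 falls in the class 180 – <200.
L = 180, CF = 15, f = 6, h = 20.
P30 = 180 + ((16.8 − 15)/6)·20 = 180 + 6 = 186.

186.00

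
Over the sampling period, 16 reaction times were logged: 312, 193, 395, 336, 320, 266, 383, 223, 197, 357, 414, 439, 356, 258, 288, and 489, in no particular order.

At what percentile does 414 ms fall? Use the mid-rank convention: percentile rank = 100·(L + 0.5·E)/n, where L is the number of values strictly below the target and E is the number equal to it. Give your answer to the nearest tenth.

84.4

Sorted: 193, 197, 223, 258, 266, 288, 312, 320, 336, 356, 357, 383, 395, 414, 439, 489.
Count below 414: L = 13; count equal: E = 1; n = 16.
Percentile rank = 100·(13 + 0.5·1)/16 = 100·13.5/16 = 84.38.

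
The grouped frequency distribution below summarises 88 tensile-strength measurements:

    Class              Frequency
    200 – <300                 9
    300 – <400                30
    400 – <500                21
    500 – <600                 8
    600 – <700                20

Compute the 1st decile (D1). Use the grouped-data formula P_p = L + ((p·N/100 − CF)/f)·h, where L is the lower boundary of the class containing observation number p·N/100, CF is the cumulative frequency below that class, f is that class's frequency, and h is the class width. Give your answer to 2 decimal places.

297.78

N = 88; target position k = 10/100 · 88 = 8.8.
Cumulative frequencies: 9, 39, 60, 68, 88.
Observation 8.8 falls in the class 200 – <300.
L = 200, CF = 0, f = 9, h = 100.
P10 = 200 + ((8.8 − 0)/9)·100 = 200 + 97.7778 = 297.778.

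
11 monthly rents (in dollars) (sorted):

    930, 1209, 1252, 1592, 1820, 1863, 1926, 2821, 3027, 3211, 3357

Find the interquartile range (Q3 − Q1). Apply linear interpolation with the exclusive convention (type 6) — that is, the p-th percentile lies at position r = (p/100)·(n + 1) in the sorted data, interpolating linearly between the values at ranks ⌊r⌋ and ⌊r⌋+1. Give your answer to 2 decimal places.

n = 11.
P25: r = 3 (integer) → 1252.
P75: r = 9 (integer) → 3027.
Difference: 3027 − 1252 = 1775.

1775.00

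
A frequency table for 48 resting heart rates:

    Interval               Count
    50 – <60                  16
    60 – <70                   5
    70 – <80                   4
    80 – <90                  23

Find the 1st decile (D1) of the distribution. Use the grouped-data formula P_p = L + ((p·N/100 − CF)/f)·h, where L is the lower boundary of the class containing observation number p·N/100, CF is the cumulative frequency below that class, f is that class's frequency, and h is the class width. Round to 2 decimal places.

N = 48; target position k = 10/100 · 48 = 4.8.
Cumulative frequencies: 16, 21, 25, 48.
Observation 4.8 falls in the class 50 – <60.
L = 50, CF = 0, f = 16, h = 10.
P10 = 50 + ((4.8 − 0)/16)·10 = 50 + 3 = 53.

53.00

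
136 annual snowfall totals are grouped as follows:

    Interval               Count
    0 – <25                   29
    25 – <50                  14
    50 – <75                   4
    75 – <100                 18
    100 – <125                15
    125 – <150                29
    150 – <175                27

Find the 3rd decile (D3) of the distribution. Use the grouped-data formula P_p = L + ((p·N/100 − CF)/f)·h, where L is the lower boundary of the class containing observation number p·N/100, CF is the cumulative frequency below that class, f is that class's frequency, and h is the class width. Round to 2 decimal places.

N = 136; target position k = 30/100 · 136 = 40.8.
Cumulative frequencies: 29, 43, 47, 65, 80, 109, 136.
Observation 40.8 falls in the class 25 – <50.
L = 25, CF = 29, f = 14, h = 25.
P30 = 25 + ((40.8 − 29)/14)·25 = 25 + 21.0714 = 46.0714.

46.07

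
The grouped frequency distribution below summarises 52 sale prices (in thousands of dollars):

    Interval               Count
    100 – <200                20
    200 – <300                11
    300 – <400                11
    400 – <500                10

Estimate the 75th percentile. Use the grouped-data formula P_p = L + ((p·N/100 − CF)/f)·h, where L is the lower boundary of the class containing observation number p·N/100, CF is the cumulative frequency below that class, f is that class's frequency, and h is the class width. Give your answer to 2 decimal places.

372.73

N = 52; target position k = 75/100 · 52 = 39.
Cumulative frequencies: 20, 31, 42, 52.
Observation 39 falls in the class 300 – <400.
L = 300, CF = 31, f = 11, h = 100.
P75 = 300 + ((39 − 31)/11)·100 = 300 + 72.7273 = 372.727.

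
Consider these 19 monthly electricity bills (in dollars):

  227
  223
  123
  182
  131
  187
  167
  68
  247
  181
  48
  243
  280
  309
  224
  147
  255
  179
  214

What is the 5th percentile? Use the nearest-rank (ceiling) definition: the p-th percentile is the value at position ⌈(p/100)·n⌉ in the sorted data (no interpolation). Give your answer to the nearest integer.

Sorted: 48, 68, 123, 131, 147, 167, 179, 181, 182, 187, 214, 223, 224, 227, 243, 247, 255, 280, 309.
n = 19.
Position = ⌈5/100 · 19⌉ = ⌈0.95⌉ = 1.
The value at rank 1 is 48.

48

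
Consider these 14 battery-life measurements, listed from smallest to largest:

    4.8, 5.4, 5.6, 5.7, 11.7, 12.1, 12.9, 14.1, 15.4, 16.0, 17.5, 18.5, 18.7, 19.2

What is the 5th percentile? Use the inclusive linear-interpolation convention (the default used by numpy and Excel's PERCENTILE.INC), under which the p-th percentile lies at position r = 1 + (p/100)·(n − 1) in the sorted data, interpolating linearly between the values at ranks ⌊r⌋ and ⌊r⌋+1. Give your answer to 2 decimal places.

n = 14.
r = 1 + (5/100)·(14 − 1) = 1 + 0.65 = 1.65.
Rank 1 is 4.8 and rank 2 is 5.4.
Interpolate: 4.8 + 0.65·(5.4 − 4.8) = 4.8 + 0.65·0.6 = 5.19.

5.19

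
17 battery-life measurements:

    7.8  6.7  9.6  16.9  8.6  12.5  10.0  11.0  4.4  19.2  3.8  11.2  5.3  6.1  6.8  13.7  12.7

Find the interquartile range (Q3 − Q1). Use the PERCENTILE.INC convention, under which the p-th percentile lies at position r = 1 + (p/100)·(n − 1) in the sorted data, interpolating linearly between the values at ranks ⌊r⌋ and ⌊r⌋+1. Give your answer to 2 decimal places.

Sorted: 3.8, 4.4, 5.3, 6.1, 6.7, 6.8, 7.8, 8.6, 9.6, 10.0, 11.0, 11.2, 12.5, 12.7, 13.7, 16.9, 19.2.
n = 17.
P25: r = 5 (integer) → 6.7.
P75: r = 13 (integer) → 12.5.
Difference: 12.5 − 6.7 = 5.8.

5.80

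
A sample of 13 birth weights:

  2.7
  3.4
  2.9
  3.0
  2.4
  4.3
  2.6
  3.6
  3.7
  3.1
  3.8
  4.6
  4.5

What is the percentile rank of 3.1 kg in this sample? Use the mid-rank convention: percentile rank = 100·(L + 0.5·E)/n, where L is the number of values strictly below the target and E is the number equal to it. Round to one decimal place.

Sorted: 2.4, 2.6, 2.7, 2.9, 3.0, 3.1, 3.4, 3.6, 3.7, 3.8, 4.3, 4.5, 4.6.
Count below 3.1: L = 5; count equal: E = 1; n = 13.
Percentile rank = 100·(5 + 0.5·1)/13 = 100·5.5/13 = 42.31.

42.3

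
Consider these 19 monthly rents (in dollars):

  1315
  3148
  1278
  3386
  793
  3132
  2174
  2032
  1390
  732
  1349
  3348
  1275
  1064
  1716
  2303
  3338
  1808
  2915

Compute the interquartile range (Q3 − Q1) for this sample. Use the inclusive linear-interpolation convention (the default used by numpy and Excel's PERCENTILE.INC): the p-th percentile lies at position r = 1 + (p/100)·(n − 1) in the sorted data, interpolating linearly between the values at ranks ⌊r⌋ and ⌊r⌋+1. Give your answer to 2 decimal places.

1727.00

Sorted: 732, 793, 1064, 1275, 1278, 1315, 1349, 1390, 1716, 1808, 2032, 2174, 2303, 2915, 3132, 3148, 3338, 3348, 3386.
n = 19.
P25: r = 5.5; ranks 5–6 are 1278, 1315; interpolating gives 1296.5.
P75: r = 14.5; ranks 14–15 are 2915, 3132; interpolating gives 3023.5.
Difference: 3023.5 − 1296.5 = 1727.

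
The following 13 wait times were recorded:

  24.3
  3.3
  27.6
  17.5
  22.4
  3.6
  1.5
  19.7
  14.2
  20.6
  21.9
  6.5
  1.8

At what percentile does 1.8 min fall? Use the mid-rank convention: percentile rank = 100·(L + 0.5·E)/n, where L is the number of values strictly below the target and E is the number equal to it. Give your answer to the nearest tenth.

11.5

Sorted: 1.5, 1.8, 3.3, 3.6, 6.5, 14.2, 17.5, 19.7, 20.6, 21.9, 22.4, 24.3, 27.6.
Count below 1.8: L = 1; count equal: E = 1; n = 13.
Percentile rank = 100·(1 + 0.5·1)/13 = 100·1.5/13 = 11.54.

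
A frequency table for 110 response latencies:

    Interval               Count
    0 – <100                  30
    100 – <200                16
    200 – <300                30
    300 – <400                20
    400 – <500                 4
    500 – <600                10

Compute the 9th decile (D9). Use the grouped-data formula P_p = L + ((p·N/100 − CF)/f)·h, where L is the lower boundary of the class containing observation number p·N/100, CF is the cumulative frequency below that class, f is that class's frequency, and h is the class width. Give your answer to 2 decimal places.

N = 110; target position k = 90/100 · 110 = 99.
Cumulative frequencies: 30, 46, 76, 96, 100, 110.
Observation 99 falls in the class 400 – <500.
L = 400, CF = 96, f = 4, h = 100.
P90 = 400 + ((99 − 96)/4)·100 = 400 + 75 = 475.

475.00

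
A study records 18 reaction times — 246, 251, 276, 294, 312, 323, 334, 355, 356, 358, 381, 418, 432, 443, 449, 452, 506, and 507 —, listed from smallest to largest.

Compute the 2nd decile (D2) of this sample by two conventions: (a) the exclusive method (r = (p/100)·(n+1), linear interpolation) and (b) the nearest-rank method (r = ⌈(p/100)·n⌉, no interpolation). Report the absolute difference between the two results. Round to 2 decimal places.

n = 18.
(a) r = 3.8; between ranks 3 (276) and 4 (294): 290.4.
(b) the nearest-rank method: rank 4 → 294.
|290.4 − 294| = 3.6.

3.60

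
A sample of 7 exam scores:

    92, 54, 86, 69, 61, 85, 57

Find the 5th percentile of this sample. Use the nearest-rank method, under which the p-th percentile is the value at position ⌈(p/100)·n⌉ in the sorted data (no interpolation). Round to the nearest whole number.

Sorted: 54, 57, 61, 69, 85, 86, 92.
n = 7.
Position = ⌈5/100 · 7⌉ = ⌈0.35⌉ = 1.
The value at rank 1 is 54.

54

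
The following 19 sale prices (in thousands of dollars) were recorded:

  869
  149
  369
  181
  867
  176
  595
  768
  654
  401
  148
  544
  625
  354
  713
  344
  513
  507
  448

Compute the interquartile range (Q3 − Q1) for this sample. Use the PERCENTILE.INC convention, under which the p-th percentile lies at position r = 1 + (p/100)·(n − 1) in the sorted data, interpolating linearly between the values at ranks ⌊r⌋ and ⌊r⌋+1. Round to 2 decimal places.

290.50

Sorted: 148, 149, 176, 181, 344, 354, 369, 401, 448, 507, 513, 544, 595, 625, 654, 713, 768, 867, 869.
n = 19.
P25: r = 5.5; ranks 5–6 are 344, 354; interpolating gives 349.
P75: r = 14.5; ranks 14–15 are 625, 654; interpolating gives 639.5.
Difference: 639.5 − 349 = 290.5.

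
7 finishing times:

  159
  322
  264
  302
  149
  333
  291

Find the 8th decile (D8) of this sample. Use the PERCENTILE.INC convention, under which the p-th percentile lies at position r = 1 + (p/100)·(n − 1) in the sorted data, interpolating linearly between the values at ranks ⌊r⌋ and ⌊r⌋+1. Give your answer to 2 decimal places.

Sorted: 149, 159, 264, 291, 302, 322, 333.
n = 7.
r = 1 + (80/100)·(7 − 1) = 1 + 4.8 = 5.8.
Rank 5 is 302 and rank 6 is 322.
Interpolate: 302 + 0.8·(322 − 302) = 302 + 0.8·20 = 318.

318.00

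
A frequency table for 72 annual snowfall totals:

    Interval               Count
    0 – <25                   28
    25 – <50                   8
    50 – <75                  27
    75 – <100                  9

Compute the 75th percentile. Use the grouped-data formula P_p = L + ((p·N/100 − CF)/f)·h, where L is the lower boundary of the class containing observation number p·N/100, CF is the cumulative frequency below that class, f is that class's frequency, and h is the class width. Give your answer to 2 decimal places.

N = 72; target position k = 75/100 · 72 = 54.
Cumulative frequencies: 28, 36, 63, 72.
Observation 54 falls in the class 50 – <75.
L = 50, CF = 36, f = 27, h = 25.
P75 = 50 + ((54 − 36)/27)·25 = 50 + 16.6667 = 66.6667.

66.67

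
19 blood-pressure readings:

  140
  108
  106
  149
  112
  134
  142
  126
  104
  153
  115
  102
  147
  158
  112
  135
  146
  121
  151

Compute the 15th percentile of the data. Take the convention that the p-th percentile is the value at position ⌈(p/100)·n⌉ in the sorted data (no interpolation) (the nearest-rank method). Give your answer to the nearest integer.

106

Sorted: 102, 104, 106, 108, 112, 112, 115, 121, 126, 134, 135, 140, 142, 146, 147, 149, 151, 153, 158.
n = 19.
Position = ⌈15/100 · 19⌉ = ⌈2.85⌉ = 3.
The value at rank 3 is 106.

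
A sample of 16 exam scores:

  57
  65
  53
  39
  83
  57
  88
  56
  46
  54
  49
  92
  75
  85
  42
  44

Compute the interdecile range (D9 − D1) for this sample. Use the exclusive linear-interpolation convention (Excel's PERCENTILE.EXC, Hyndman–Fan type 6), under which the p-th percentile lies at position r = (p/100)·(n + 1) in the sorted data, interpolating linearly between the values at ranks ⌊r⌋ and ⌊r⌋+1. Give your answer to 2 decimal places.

Sorted: 39, 42, 44, 46, 49, 53, 54, 56, 57, 57, 65, 75, 83, 85, 88, 92.
n = 16.
P10: r = 1.7; ranks 1–2 are 39, 42; interpolating gives 41.1.
P90: r = 15.3; ranks 15–16 are 88, 92; interpolating gives 89.2.
Difference: 89.2 − 41.1 = 48.1.

48.10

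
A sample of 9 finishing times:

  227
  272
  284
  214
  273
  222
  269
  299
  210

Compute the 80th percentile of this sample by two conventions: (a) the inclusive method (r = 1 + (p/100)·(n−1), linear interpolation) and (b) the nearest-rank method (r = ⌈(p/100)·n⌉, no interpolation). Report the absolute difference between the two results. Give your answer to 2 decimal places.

Sorted: 210, 214, 222, 227, 269, 272, 273, 284, 299.
n = 9.
(a) r = 7.4; between ranks 7 (273) and 8 (284): 277.4.
(b) the nearest-rank method: rank 8 → 284.
|277.4 − 284| = 6.6.

6.60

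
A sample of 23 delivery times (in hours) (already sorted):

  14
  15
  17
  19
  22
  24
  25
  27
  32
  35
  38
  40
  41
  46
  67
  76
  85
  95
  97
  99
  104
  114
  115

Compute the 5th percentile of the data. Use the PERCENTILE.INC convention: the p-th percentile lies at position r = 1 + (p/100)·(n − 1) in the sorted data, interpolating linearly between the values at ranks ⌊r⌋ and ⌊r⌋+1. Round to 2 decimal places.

15.20

n = 23.
r = 1 + (5/100)·(23 − 1) = 1 + 1.1 = 2.1.
Rank 2 is 15 and rank 3 is 17.
Interpolate: 15 + 0.1·(17 − 15) = 15 + 0.1·2 = 15.2.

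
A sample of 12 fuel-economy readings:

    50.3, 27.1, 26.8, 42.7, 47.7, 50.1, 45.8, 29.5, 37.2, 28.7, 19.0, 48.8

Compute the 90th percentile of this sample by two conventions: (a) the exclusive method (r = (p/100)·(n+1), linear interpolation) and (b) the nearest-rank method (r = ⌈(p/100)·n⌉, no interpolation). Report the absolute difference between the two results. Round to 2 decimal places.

Sorted: 19.0, 26.8, 27.1, 28.7, 29.5, 37.2, 42.7, 45.8, 47.7, 48.8, 50.1, 50.3.
n = 12.
(a) r = 11.7; between ranks 11 (50.1) and 12 (50.3): 50.24.
(b) the nearest-rank method: rank 11 → 50.1.
|50.24 − 50.1| = 0.14.

0.14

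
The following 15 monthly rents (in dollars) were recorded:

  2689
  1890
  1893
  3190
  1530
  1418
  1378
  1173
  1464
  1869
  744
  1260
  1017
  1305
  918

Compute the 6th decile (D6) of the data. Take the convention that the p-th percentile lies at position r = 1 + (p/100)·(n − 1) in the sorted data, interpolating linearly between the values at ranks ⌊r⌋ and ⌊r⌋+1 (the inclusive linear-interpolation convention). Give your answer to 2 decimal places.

1490.40

Sorted: 744, 918, 1017, 1173, 1260, 1305, 1378, 1418, 1464, 1530, 1869, 1890, 1893, 2689, 3190.
n = 15.
r = 1 + (60/100)·(15 − 1) = 1 + 8.4 = 9.4.
Rank 9 is 1464 and rank 10 is 1530.
Interpolate: 1464 + 0.4·(1530 − 1464) = 1464 + 0.4·66 = 1490.4.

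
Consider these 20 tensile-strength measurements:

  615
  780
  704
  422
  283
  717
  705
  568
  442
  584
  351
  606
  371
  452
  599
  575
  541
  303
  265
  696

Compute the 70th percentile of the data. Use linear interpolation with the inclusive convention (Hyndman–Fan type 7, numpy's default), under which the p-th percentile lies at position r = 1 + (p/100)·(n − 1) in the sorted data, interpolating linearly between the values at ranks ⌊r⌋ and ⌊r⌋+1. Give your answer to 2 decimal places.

Sorted: 265, 283, 303, 351, 371, 422, 442, 452, 541, 568, 575, 584, 599, 606, 615, 696, 704, 705, 717, 780.
n = 20.
r = 1 + (70/100)·(20 − 1) = 1 + 13.3 = 14.3.
Rank 14 is 606 and rank 15 is 615.
Interpolate: 606 + 0.3·(615 − 606) = 606 + 0.3·9 = 608.7.

608.70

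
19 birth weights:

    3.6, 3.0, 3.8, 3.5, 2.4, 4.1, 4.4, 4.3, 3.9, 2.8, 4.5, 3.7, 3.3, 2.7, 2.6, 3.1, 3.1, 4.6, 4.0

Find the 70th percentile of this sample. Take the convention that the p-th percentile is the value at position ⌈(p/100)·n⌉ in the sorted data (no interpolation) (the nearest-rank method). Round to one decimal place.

4.0

Sorted: 2.4, 2.6, 2.7, 2.8, 3.0, 3.1, 3.1, 3.3, 3.5, 3.6, 3.7, 3.8, 3.9, 4.0, 4.1, 4.3, 4.4, 4.5, 4.6.
n = 19.
Position = ⌈70/100 · 19⌉ = ⌈13.3⌉ = 14.
The value at rank 14 is 4.0.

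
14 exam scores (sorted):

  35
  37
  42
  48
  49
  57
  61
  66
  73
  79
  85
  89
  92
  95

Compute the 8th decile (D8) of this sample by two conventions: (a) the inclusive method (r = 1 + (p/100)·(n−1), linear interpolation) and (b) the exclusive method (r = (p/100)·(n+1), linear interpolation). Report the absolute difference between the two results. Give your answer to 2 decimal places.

2.40

n = 14.
(a) r = 11.4; between ranks 11 (85) and 12 (89): 86.6.
(b) r = 12 → value at rank 12 = 89.
|86.6 − 89| = 2.4.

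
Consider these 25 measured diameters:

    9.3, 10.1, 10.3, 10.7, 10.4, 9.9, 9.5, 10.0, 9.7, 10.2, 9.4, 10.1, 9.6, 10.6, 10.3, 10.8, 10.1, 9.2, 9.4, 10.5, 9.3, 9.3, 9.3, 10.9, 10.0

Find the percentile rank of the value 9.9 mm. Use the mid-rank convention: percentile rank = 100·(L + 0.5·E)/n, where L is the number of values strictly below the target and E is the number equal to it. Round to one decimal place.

42.0

Sorted: 9.2, 9.3, 9.3, 9.3, 9.3, 9.4, 9.4, 9.5, 9.6, 9.7, 9.9, 10.0, 10.0, 10.1, 10.1, 10.1, 10.2, 10.3, 10.3, 10.4, 10.5, 10.6, 10.7, 10.8, 10.9.
Count below 9.9: L = 10; count equal: E = 1; n = 25.
Percentile rank = 100·(10 + 0.5·1)/25 = 100·10.5/25 = 42.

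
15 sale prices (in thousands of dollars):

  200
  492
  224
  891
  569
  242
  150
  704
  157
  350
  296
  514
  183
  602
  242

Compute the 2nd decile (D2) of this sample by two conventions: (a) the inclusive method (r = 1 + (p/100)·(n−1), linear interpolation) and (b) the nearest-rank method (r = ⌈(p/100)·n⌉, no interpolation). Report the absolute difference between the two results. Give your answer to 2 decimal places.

Sorted: 150, 157, 183, 200, 224, 242, 242, 296, 350, 492, 514, 569, 602, 704, 891.
n = 15.
(a) r = 3.8; between ranks 3 (183) and 4 (200): 196.6.
(b) the nearest-rank method: rank 3 → 183.
|196.6 − 183| = 13.6.

13.60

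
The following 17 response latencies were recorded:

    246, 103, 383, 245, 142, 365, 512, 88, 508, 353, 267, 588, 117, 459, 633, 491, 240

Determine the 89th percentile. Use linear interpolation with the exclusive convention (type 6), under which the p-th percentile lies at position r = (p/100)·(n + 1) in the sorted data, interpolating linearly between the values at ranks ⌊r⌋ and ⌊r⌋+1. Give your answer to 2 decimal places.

588.90

Sorted: 88, 103, 117, 142, 240, 245, 246, 267, 353, 365, 383, 459, 491, 508, 512, 588, 633.
n = 17.
r = (89/100)·(17 + 1) = 16.02.
Rank 16 is 588 and rank 17 is 633.
Interpolate: 588 + 0.02·(633 − 588) = 588 + 0.02·45 = 588.9.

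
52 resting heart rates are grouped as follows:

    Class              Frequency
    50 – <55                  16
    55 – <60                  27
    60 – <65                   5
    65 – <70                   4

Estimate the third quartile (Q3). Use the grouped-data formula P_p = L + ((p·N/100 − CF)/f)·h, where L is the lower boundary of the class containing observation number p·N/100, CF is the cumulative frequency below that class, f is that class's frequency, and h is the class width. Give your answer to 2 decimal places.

N = 52; target position k = 75/100 · 52 = 39.
Cumulative frequencies: 16, 43, 48, 52.
Observation 39 falls in the class 55 – <60.
L = 55, CF = 16, f = 27, h = 5.
P75 = 55 + ((39 − 16)/27)·5 = 55 + 4.25926 = 59.2593.

59.26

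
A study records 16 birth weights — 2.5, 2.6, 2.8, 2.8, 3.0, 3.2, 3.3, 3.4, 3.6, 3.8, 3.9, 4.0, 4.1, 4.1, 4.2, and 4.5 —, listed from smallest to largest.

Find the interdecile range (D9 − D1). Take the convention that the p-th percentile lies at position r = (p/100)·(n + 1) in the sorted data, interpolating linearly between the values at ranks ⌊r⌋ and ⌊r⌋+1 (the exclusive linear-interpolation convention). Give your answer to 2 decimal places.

1.72

n = 16.
P10: r = 1.7; ranks 1–2 are 2.5, 2.6; interpolating gives 2.57.
P90: r = 15.3; ranks 15–16 are 4.2, 4.5; interpolating gives 4.29.
Difference: 4.29 − 2.57 = 1.72.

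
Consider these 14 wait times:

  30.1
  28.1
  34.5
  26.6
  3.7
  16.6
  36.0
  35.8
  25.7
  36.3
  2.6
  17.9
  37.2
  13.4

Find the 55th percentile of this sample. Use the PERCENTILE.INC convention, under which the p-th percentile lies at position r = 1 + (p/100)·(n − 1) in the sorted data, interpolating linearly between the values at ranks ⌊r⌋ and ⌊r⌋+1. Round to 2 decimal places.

Sorted: 2.6, 3.7, 13.4, 16.6, 17.9, 25.7, 26.6, 28.1, 30.1, 34.5, 35.8, 36.0, 36.3, 37.2.
n = 14.
r = 1 + (55/100)·(14 − 1) = 1 + 7.15 = 8.15.
Rank 8 is 28.1 and rank 9 is 30.1.
Interpolate: 28.1 + 0.15·(30.1 − 28.1) = 28.1 + 0.15·2 = 28.4.

28.40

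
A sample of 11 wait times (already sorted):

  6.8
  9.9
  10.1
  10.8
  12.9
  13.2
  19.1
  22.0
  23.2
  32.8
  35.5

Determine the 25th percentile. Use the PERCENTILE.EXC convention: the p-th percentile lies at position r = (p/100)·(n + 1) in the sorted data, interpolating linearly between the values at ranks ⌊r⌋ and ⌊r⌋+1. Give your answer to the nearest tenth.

10.1

n = 11.
r = (25/100)·(11 + 1) = 3.
r is an integer, so P25 is the value at rank 3: 10.1.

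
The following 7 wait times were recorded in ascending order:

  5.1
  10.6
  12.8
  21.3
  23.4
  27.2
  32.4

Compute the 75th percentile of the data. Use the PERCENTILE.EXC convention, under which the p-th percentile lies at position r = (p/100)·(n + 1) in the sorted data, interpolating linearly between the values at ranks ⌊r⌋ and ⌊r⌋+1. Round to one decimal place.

n = 7.
r = (75/100)·(7 + 1) = 6.
r is an integer, so P75 is the value at rank 6: 27.2.

27.2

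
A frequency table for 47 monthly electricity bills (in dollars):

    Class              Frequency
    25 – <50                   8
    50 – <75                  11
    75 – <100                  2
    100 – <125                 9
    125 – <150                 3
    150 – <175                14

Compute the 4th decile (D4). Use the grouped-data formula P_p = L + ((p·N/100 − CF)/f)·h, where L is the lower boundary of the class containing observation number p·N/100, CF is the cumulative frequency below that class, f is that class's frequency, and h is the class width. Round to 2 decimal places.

74.55

N = 47; target position k = 40/100 · 47 = 18.8.
Cumulative frequencies: 8, 19, 21, 30, 33, 47.
Observation 18.8 falls in the class 50 – <75.
L = 50, CF = 8, f = 11, h = 25.
P40 = 50 + ((18.8 − 8)/11)·25 = 50 + 24.5455 = 74.5455.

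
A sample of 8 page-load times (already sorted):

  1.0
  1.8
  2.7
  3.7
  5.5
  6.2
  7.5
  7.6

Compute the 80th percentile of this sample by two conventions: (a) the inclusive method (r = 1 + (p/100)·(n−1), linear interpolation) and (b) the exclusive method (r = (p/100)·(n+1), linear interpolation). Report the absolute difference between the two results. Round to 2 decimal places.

0.54

n = 8.
(a) r = 6.6; between ranks 6 (6.2) and 7 (7.5): 6.98.
(b) r = 7.2; between ranks 7 (7.5) and 8 (7.6): 7.52.
|6.98 − 7.52| = 0.54.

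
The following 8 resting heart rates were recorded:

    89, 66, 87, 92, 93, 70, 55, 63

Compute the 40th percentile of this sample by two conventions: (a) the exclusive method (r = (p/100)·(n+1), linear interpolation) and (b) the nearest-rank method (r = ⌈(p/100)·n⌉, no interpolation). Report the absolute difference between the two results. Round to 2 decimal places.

1.60

Sorted: 55, 63, 66, 70, 87, 89, 92, 93.
n = 8.
(a) r = 3.6; between ranks 3 (66) and 4 (70): 68.4.
(b) the nearest-rank method: rank 4 → 70.
|68.4 − 70| = 1.6.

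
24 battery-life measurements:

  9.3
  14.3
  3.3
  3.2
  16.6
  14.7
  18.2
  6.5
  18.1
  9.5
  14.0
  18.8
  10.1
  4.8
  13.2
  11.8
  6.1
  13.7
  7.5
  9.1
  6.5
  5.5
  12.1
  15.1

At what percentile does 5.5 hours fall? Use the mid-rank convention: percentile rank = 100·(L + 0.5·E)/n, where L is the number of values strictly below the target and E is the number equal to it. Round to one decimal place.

14.6

Sorted: 3.2, 3.3, 4.8, 5.5, 6.1, 6.5, 6.5, 7.5, 9.1, 9.3, 9.5, 10.1, 11.8, 12.1, 13.2, 13.7, 14.0, 14.3, 14.7, 15.1, 16.6, 18.1, 18.2, 18.8.
Count below 5.5: L = 3; count equal: E = 1; n = 24.
Percentile rank = 100·(3 + 0.5·1)/24 = 100·3.5/24 = 14.58.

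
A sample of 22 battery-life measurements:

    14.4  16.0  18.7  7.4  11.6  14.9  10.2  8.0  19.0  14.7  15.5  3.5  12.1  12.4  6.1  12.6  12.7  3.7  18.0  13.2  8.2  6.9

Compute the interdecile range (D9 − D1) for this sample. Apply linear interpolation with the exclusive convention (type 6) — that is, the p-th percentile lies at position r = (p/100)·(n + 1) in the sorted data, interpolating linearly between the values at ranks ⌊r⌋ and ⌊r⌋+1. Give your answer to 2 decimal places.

Sorted: 3.5, 3.7, 6.1, 6.9, 7.4, 8.0, 8.2, 10.2, 11.6, 12.1, 12.4, 12.6, 12.7, 13.2, 14.4, 14.7, 14.9, 15.5, 16.0, 18.0, 18.7, 19.0.
n = 22.
P10: r = 2.3; ranks 2–3 are 3.7, 6.1; interpolating gives 4.42.
P90: r = 20.7; ranks 20–21 are 18.0, 18.7; interpolating gives 18.49.
Difference: 18.49 − 4.42 = 14.07.

14.07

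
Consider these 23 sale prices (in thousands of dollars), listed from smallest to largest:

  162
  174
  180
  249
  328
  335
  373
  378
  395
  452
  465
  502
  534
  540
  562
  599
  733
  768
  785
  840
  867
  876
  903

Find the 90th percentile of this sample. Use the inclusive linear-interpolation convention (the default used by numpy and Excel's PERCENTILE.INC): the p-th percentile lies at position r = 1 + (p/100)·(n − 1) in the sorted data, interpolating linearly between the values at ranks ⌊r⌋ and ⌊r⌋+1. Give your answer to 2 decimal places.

861.60

n = 23.
r = 1 + (90/100)·(23 − 1) = 1 + 19.8 = 20.8.
Rank 20 is 840 and rank 21 is 867.
Interpolate: 840 + 0.8·(867 − 840) = 840 + 0.8·27 = 861.6.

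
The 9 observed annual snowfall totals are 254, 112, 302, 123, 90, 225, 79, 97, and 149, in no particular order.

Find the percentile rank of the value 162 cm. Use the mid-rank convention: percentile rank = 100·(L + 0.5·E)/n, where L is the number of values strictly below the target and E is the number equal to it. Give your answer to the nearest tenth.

Sorted: 79, 90, 97, 112, 123, 149, 225, 254, 302.
Count below 162: L = 6; count equal: E = 0; n = 9.
Percentile rank = 100·(6 + 0.5·0)/9 = 100·6/9 = 66.67.

66.7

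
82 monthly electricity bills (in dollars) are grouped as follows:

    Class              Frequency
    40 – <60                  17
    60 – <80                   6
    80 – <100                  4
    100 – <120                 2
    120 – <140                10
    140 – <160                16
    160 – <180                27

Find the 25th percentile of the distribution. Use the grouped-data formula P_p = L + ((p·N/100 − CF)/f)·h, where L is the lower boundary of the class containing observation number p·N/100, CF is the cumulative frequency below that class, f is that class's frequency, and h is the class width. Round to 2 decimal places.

71.67

N = 82; target position k = 25/100 · 82 = 20.5.
Cumulative frequencies: 17, 23, 27, 29, 39, 55, 82.
Observation 20.5 falls in the class 60 – <80.
L = 60, CF = 17, f = 6, h = 20.
P25 = 60 + ((20.5 − 17)/6)·20 = 60 + 11.6667 = 71.6667.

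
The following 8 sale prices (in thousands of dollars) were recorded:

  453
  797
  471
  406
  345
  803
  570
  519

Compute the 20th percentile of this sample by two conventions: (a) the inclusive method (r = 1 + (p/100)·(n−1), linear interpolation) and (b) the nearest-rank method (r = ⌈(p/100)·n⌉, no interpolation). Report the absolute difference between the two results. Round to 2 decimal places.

18.80

Sorted: 345, 406, 453, 471, 519, 570, 797, 803.
n = 8.
(a) r = 2.4; between ranks 2 (406) and 3 (453): 424.8.
(b) the nearest-rank method: rank 2 → 406.
|424.8 − 406| = 18.8.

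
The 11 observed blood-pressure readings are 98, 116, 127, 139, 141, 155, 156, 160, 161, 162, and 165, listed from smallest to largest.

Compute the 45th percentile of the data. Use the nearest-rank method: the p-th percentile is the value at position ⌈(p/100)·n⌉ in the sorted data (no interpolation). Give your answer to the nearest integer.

n = 11.
Position = ⌈45/100 · 11⌉ = ⌈4.95⌉ = 5.
The value at rank 5 is 141.

141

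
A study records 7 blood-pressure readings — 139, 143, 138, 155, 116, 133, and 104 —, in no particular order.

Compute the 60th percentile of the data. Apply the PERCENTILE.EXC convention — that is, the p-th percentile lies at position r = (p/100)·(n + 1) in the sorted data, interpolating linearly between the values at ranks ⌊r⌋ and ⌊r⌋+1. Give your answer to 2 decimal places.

138.80

Sorted: 104, 116, 133, 138, 139, 143, 155.
n = 7.
r = (60/100)·(7 + 1) = 4.8.
Rank 4 is 138 and rank 5 is 139.
Interpolate: 138 + 0.8·(139 − 138) = 138 + 0.8·1 = 138.8.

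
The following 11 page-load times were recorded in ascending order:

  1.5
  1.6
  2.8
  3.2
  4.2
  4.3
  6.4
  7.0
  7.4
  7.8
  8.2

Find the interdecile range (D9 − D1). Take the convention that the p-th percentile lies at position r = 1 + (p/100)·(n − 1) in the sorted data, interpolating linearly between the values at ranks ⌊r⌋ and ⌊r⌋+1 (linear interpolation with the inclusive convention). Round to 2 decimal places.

n = 11.
P10: r = 2 (integer) → 1.6.
P90: r = 10 (integer) → 7.8.
Difference: 7.8 − 1.6 = 6.2.

6.20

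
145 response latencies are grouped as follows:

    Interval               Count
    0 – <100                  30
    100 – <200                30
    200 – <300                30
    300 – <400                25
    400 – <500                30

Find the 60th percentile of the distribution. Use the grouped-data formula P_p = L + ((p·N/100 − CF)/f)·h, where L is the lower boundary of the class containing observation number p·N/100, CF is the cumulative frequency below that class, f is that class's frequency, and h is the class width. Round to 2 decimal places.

N = 145; target position k = 60/100 · 145 = 87.
Cumulative frequencies: 30, 60, 90, 115, 145.
Observation 87 falls in the class 200 – <300.
L = 200, CF = 60, f = 30, h = 100.
P60 = 200 + ((87 − 60)/30)·100 = 200 + 90 = 290.

290.00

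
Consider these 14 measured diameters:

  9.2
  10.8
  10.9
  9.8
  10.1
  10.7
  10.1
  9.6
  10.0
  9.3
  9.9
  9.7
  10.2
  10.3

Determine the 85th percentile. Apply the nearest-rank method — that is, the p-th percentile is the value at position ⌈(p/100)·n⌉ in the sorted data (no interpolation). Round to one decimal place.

Sorted: 9.2, 9.3, 9.6, 9.7, 9.8, 9.9, 10.0, 10.1, 10.1, 10.2, 10.3, 10.7, 10.8, 10.9.
n = 14.
Position = ⌈85/100 · 14⌉ = ⌈11.9⌉ = 12.
The value at rank 12 is 10.7.

10.7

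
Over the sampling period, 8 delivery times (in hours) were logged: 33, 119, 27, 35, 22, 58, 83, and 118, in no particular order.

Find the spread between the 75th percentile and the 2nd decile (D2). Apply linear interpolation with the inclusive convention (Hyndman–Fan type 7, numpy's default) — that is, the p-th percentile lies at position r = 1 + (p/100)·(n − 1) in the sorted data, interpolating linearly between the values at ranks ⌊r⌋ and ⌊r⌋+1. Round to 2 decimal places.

62.35

Sorted: 22, 27, 33, 35, 58, 83, 118, 119.
n = 8.
P20: r = 2.4; ranks 2–3 are 27, 33; interpolating gives 29.4.
P75: r = 6.25; ranks 6–7 are 83, 118; interpolating gives 91.75.
Difference: 91.75 − 29.4 = 62.35.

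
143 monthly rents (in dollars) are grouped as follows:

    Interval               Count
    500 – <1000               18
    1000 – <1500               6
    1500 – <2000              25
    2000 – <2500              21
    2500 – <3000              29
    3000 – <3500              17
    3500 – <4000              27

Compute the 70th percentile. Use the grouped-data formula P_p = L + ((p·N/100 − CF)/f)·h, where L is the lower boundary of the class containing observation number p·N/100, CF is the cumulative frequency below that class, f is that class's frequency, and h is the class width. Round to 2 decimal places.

N = 143; target position k = 70/100 · 143 = 100.1.
Cumulative frequencies: 18, 24, 49, 70, 99, 116, 143.
Observation 100.1 falls in the class 3000 – <3500.
L = 3000, CF = 99, f = 17, h = 500.
P70 = 3000 + ((100.1 − 99)/17)·500 = 3000 + 32.3529 = 3032.35.

3032.35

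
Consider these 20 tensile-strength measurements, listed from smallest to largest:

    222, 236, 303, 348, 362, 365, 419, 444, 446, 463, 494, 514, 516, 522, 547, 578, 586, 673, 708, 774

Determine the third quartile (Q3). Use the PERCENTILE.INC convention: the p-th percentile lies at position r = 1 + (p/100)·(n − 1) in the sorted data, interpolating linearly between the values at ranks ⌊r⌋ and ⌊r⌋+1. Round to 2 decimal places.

554.75

n = 20.
r = 1 + (75/100)·(20 − 1) = 1 + 14.25 = 15.25.
Rank 15 is 547 and rank 16 is 578.
Interpolate: 547 + 0.25·(578 − 547) = 547 + 0.25·31 = 554.75.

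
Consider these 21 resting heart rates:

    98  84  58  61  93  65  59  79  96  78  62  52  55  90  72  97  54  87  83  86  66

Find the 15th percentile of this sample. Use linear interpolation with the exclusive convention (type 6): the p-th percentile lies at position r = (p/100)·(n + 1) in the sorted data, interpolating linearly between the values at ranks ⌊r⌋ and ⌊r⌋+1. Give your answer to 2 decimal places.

Sorted: 52, 54, 55, 58, 59, 61, 62, 65, 66, 72, 78, 79, 83, 84, 86, 87, 90, 93, 96, 97, 98.
n = 21.
r = (15/100)·(21 + 1) = 3.3.
Rank 3 is 55 and rank 4 is 58.
Interpolate: 55 + 0.3·(58 − 55) = 55 + 0.3·3 = 55.9.

55.90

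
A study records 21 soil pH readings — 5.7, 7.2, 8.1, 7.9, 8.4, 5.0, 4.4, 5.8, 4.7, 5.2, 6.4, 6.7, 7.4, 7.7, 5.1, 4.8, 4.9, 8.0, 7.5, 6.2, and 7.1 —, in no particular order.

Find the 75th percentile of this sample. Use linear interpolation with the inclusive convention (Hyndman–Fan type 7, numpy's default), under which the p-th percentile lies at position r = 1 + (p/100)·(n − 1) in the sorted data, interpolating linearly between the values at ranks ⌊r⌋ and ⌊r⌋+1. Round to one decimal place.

Sorted: 4.4, 4.7, 4.8, 4.9, 5.0, 5.1, 5.2, 5.7, 5.8, 6.2, 6.4, 6.7, 7.1, 7.2, 7.4, 7.5, 7.7, 7.9, 8.0, 8.1, 8.4.
n = 21.
r = 1 + (75/100)·(21 − 1) = 1 + 15 = 16.
r is an integer, so P75 is the value at rank 16: 7.5.

7.5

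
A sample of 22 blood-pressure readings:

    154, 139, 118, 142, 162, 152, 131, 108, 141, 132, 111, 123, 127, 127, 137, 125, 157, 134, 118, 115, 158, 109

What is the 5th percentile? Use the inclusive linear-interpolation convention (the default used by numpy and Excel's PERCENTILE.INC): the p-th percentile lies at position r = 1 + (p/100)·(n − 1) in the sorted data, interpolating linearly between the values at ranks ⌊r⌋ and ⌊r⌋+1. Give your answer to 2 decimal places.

109.10

Sorted: 108, 109, 111, 115, 118, 118, 123, 125, 127, 127, 131, 132, 134, 137, 139, 141, 142, 152, 154, 157, 158, 162.
n = 22.
r = 1 + (5/100)·(22 − 1) = 1 + 1.05 = 2.05.
Rank 2 is 109 and rank 3 is 111.
Interpolate: 109 + 0.05·(111 − 109) = 109 + 0.05·2 = 109.1.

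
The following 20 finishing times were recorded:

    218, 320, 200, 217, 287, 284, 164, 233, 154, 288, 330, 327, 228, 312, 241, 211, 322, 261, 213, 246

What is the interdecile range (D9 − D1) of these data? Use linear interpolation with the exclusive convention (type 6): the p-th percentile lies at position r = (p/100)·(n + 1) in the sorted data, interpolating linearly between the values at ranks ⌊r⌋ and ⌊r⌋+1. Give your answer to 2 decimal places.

Sorted: 154, 164, 200, 211, 213, 217, 218, 228, 233, 241, 246, 261, 284, 287, 288, 312, 320, 322, 327, 330.
n = 20.
P10: r = 2.1; ranks 2–3 are 164, 200; interpolating gives 167.6.
P90: r = 18.9; ranks 18–19 are 322, 327; interpolating gives 326.5.
Difference: 326.5 − 167.6 = 158.9.

158.90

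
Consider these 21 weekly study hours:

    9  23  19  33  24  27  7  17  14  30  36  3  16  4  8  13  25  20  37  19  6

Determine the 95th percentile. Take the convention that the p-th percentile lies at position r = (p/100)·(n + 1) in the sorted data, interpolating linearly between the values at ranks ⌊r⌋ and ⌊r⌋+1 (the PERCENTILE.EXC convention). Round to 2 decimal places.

Sorted: 3, 4, 6, 7, 8, 9, 13, 14, 16, 17, 19, 19, 20, 23, 24, 25, 27, 30, 33, 36, 37.
n = 21.
r = (95/100)·(21 + 1) = 20.9.
Rank 20 is 36 and rank 21 is 37.
Interpolate: 36 + 0.9·(37 − 36) = 36 + 0.9·1 = 36.9.

36.90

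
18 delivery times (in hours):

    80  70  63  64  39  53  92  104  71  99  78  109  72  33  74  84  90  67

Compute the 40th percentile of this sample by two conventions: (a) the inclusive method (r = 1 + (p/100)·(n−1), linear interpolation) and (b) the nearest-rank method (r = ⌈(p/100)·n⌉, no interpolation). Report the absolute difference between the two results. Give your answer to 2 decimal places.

Sorted: 33, 39, 53, 63, 64, 67, 70, 71, 72, 74, 78, 80, 84, 90, 92, 99, 104, 109.
n = 18.
(a) r = 7.8; between ranks 7 (70) and 8 (71): 70.8.
(b) the nearest-rank method: rank 8 → 71.
|70.8 − 71| = 0.2.

0.20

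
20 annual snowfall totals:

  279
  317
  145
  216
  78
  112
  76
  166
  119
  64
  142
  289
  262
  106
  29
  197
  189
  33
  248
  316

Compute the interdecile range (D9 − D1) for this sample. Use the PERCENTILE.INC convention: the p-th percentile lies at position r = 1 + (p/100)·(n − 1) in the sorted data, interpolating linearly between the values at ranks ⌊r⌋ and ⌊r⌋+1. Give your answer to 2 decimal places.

Sorted: 29, 33, 64, 76, 78, 106, 112, 119, 142, 145, 166, 189, 197, 216, 248, 262, 279, 289, 316, 317.
n = 20.
P10: r = 2.9; ranks 2–3 are 33, 64; interpolating gives 60.9.
P90: r = 18.1; ranks 18–19 are 289, 316; interpolating gives 291.7.
Difference: 291.7 − 60.9 = 230.8.

230.80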